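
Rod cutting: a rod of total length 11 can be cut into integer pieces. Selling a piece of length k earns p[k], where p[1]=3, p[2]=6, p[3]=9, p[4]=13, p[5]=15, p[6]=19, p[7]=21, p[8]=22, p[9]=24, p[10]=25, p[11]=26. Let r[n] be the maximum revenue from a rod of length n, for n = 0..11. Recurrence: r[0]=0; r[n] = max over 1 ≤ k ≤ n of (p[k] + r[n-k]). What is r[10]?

32

   n    0    1    2    3    4    5    6    7    8    9   10   11
r[n]    0    3    6    9   13   16   19   22   26   29   32   35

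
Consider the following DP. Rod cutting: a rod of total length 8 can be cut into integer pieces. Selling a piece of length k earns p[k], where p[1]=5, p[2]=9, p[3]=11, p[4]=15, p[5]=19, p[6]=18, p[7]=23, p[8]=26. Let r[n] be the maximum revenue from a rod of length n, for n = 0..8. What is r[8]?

40

   n    0    1    2    3    4    5    6    7    8
r[n]    0    5   10   15   20   25   30   35   40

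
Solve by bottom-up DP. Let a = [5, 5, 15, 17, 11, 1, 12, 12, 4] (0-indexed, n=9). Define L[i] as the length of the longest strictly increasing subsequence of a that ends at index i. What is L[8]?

   i    0    1    2    3    4    5    6    7    8
a[i]    5    5   15   17   11    1   12   12    4
L[i]    1    1    2    3    2    1    3    3    2

2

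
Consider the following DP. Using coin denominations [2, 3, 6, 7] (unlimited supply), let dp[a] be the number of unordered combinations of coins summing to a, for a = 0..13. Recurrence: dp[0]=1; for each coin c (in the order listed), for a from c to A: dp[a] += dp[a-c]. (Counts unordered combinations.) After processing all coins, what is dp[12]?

7

after  coin     0     1     2     3     4     5     6     7     8     9    10    11    12    13
          2     1     0     1     0     1     0     1     0     1     0     1     0     1     0
          3     1     0     1     1     1     1     2     1     2     2     2     2     3     2
          6     1     0     1     1     1     1     3     1     3     3     3     3     6     3
          7     1     0     1     1     1     1     3     2     3     4     4     4     7     6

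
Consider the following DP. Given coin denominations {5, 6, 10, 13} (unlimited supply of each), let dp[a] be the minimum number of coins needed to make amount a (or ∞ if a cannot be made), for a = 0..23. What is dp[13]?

1

 a  0  1  2  3  4  5  6  7  8  9 10 11 12 13 14 15 16 17 18 19 20 21 22 23
dp  0  -  -  -  -  1  1  -  -  -  1  2  2  1  -  2  2  3  2  2  2  3  3  2
(- denotes ∞ / unreachable)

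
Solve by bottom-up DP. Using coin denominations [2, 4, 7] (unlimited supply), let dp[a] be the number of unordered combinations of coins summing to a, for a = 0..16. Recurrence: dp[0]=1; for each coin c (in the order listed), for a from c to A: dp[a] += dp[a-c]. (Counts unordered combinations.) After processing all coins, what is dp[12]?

after  coin     0     1     2     3     4     5     6     7     8     9    10    11    12    13    14    15    16
          2     1     0     1     0     1     0     1     0     1     0     1     0     1     0     1     0     1
          4     1     0     1     0     2     0     2     0     3     0     3     0     4     0     4     0     5
          7     1     0     1     0     2     0     2     1     3     1     3     2     4     2     5     3     6

4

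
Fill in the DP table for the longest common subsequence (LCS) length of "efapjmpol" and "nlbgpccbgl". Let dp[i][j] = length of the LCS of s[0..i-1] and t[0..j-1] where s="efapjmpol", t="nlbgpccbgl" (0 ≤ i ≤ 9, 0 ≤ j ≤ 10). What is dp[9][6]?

1

   ''  n  l  b  g  p  c  c  b  g  l
''  0  0  0  0  0  0  0  0  0  0  0
 e  0  0  0  0  0  0  0  0  0  0  0
 f  0  0  0  0  0  0  0  0  0  0  0
 a  0  0  0  0  0  0  0  0  0  0  0
 p  0  0  0  0  0  1  1  1  1  1  1
 j  0  0  0  0  0  1  1  1  1  1  1
 m  0  0  0  0  0  1  1  1  1  1  1
 p  0  0  0  0  0  1  1  1  1  1  1
 o  0  0  0  0  0  1  1  1  1  1  1
 l  0  0  1  1  1  1  1  1  1  1  2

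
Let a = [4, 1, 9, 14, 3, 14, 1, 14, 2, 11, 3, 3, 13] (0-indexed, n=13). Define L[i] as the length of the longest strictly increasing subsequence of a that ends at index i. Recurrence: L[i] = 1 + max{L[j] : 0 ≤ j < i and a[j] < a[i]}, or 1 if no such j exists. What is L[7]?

   i    0    1    2    3    4    5    6    7    8    9   10   11   12
a[i]    4    1    9   14    3   14    1   14    2   11    3    3   13
L[i]    1    1    2    3    2    3    1    3    2    3    3    3    4

3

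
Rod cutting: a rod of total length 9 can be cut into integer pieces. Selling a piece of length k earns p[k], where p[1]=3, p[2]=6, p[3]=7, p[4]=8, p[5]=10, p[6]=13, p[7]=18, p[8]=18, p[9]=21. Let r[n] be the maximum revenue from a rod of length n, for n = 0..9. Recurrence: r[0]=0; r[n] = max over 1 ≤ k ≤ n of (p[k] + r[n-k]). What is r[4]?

12

   n    0    1    2    3    4    5    6    7    8    9
r[n]    0    3    6    9   12   15   18   21   24   27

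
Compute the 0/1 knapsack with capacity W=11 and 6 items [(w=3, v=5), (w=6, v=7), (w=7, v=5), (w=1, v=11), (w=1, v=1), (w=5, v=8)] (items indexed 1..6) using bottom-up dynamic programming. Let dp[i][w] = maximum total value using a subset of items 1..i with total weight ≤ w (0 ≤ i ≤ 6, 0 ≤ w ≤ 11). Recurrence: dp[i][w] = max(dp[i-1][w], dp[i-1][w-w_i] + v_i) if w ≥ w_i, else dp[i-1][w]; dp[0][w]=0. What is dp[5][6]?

i\w   0   1   2   3   4   5   6   7   8   9  10  11
  0   0   0   0   0   0   0   0   0   0   0   0   0
  1   0   0   0   5   5   5   5   5   5   5   5   5
  2   0   0   0   5   5   5   7   7   7  12  12  12
  3   0   0   0   5   5   5   7   7   7  12  12  12
  4   0  11  11  11  16  16  16  18  18  18  23  23
  5   0  11  12  12  16  17  17  18  19  19  23  24
  6   0  11  12  12  16  17  19  20  20  24  25  25

17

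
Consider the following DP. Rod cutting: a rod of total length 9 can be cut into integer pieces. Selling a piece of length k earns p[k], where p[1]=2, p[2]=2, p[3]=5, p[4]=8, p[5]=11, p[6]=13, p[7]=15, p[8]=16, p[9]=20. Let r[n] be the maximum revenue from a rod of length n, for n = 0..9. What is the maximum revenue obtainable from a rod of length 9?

   n    0    1    2    3    4    5    6    7    8    9
r[n]    0    2    4    6    8   11   13   15   17   20

20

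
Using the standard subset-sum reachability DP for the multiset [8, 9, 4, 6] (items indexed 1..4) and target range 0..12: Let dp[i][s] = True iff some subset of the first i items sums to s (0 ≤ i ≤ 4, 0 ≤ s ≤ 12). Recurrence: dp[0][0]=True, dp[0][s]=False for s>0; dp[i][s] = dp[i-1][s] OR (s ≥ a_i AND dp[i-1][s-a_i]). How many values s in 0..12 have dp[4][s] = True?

7

i\s   0   1   2   3   4   5   6   7   8   9  10  11  12
  0   T   F   F   F   F   F   F   F   F   F   F   F   F
  1   T   F   F   F   F   F   F   F   T   F   F   F   F
  2   T   F   F   F   F   F   F   F   T   T   F   F   F
  3   T   F   F   F   T   F   F   F   T   T   F   F   T
  4   T   F   F   F   T   F   T   F   T   T   T   F   T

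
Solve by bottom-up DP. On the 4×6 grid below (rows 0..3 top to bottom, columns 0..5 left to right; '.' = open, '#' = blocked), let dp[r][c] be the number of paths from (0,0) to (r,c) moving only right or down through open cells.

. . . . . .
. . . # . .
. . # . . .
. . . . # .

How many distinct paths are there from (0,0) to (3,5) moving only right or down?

3

r\c   0   1   2   3   4   5
  0   1   1   1   1   1   1
  1   1   2   3   0   1   2
  2   1   3   0   0   1   3
  3   1   4   4   4   0   3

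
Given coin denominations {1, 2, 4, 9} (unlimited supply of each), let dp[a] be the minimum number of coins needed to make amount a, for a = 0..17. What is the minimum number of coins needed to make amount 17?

 a  0  1  2  3  4  5  6  7  8  9 10 11 12 13 14 15 16 17
dp  0  1  1  2  1  2  2  3  2  1  2  2  3  2  3  3  4  3

3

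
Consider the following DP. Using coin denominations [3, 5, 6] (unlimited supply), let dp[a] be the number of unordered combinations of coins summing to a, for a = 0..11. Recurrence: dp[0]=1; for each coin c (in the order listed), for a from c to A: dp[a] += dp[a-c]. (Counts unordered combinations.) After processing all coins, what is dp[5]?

1

after  coin     0     1     2     3     4     5     6     7     8     9    10    11
          3     1     0     0     1     0     0     1     0     0     1     0     0
          5     1     0     0     1     0     1     1     0     1     1     1     1
          6     1     0     0     1     0     1     2     0     1     2     1     2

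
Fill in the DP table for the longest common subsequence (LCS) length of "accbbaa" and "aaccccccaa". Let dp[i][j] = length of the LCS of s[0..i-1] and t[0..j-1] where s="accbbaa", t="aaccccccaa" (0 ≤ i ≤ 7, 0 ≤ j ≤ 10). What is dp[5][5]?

   ''  a  a  c  c  c  c  c  c  a  a
''  0  0  0  0  0  0  0  0  0  0  0
 a  0  1  1  1  1  1  1  1  1  1  1
 c  0  1  1  2  2  2  2  2  2  2  2
 c  0  1  1  2  3  3  3  3  3  3  3
 b  0  1  1  2  3  3  3  3  3  3  3
 b  0  1  1  2  3  3  3  3  3  3  3
 a  0  1  2  2  3  3  3  3  3  4  4
 a  0  1  2  2  3  3  3  3  3  4  5

3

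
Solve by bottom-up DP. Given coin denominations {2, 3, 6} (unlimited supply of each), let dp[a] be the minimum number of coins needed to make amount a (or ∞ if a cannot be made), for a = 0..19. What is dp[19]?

5

 a  0  1  2  3  4  5  6  7  8  9 10 11 12 13 14 15 16 17 18 19
dp  0  -  1  1  2  2  1  3  2  2  3  3  2  4  3  3  4  4  3  5
(- denotes ∞ / unreachable)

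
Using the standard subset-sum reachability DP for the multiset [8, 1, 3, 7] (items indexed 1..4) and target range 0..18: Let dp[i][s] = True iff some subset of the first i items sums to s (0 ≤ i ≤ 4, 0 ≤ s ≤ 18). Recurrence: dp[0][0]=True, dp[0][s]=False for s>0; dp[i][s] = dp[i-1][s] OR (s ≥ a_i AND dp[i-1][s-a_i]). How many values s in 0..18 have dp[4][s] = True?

i\s   0   1   2   3   4   5   6   7   8   9  10  11  12  13  14  15  16  17  18
  0   T   F   F   F   F   F   F   F   F   F   F   F   F   F   F   F   F   F   F
  1   T   F   F   F   F   F   F   F   T   F   F   F   F   F   F   F   F   F   F
  2   T   T   F   F   F   F   F   F   T   T   F   F   F   F   F   F   F   F   F
  3   T   T   F   T   T   F   F   F   T   T   F   T   T   F   F   F   F   F   F
  4   T   T   F   T   T   F   F   T   T   T   T   T   T   F   F   T   T   F   T

13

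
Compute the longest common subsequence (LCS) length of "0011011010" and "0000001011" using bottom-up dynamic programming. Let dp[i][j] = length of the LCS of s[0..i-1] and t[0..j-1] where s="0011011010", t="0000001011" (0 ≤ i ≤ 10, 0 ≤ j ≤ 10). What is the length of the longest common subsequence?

   ''  0  0  0  0  0  0  1  0  1  1
''  0  0  0  0  0  0  0  0  0  0  0
 0  0  1  1  1  1  1  1  1  1  1  1
 0  0  1  2  2  2  2  2  2  2  2  2
 1  0  1  2  2  2  2  2  3  3  3  3
 1  0  1  2  2  2  2  2  3  3  4  4
 0  0  1  2  3  3  3  3  3  4  4  4
 1  0  1  2  3  3  3  3  4  4  5  5
 1  0  1  2  3  3  3  3  4  4  5  6
 0  0  1  2  3  4  4  4  4  5  5  6
 1  0  1  2  3  4  4  4  5  5  6  6
 0  0  1  2  3  4  5  5  5  6  6  6

6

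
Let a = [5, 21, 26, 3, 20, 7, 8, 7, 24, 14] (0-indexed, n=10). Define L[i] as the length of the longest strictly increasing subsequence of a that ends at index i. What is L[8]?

4

   i    0    1    2    3    4    5    6    7    8    9
a[i]    5   21   26    3   20    7    8    7   24   14
L[i]    1    2    3    1    2    2    3    2    4    4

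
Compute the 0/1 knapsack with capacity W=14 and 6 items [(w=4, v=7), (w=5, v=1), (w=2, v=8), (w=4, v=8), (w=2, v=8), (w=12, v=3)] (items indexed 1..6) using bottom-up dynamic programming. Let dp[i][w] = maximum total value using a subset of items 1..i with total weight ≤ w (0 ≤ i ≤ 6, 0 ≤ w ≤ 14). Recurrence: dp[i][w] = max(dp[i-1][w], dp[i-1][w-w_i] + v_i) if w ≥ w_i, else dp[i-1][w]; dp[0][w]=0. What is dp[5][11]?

i\w   0   1   2   3   4   5   6   7   8   9  10  11  12  13  14
  0   0   0   0   0   0   0   0   0   0   0   0   0   0   0   0
  1   0   0   0   0   7   7   7   7   7   7   7   7   7   7   7
  2   0   0   0   0   7   7   7   7   7   8   8   8   8   8   8
  3   0   0   8   8   8   8  15  15  15  15  15  16  16  16  16
  4   0   0   8   8   8   8  16  16  16  16  23  23  23  23  23
  5   0   0   8   8  16  16  16  16  24  24  24  24  31  31  31
  6   0   0   8   8  16  16  16  16  24  24  24  24  31  31  31

24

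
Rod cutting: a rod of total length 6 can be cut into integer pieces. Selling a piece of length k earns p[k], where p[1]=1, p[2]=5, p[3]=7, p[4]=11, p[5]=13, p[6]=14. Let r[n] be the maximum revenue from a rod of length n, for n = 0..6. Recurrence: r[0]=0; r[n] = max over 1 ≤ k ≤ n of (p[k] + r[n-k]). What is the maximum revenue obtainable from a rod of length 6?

   n    0    1    2    3    4    5    6
r[n]    0    1    5    7   11   13   16

16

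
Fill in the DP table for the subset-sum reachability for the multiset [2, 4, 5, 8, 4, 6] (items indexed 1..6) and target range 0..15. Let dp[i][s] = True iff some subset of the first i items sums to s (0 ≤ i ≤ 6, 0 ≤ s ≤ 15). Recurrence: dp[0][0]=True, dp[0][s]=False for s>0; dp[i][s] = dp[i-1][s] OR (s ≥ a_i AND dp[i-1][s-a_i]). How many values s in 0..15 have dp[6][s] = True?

14

i\s   0   1   2   3   4   5   6   7   8   9  10  11  12  13  14  15
  0   T   F   F   F   F   F   F   F   F   F   F   F   F   F   F   F
  1   T   F   T   F   F   F   F   F   F   F   F   F   F   F   F   F
  2   T   F   T   F   T   F   T   F   F   F   F   F   F   F   F   F
  3   T   F   T   F   T   T   T   T   F   T   F   T   F   F   F   F
  4   T   F   T   F   T   T   T   T   T   T   T   T   T   T   T   T
  5   T   F   T   F   T   T   T   T   T   T   T   T   T   T   T   T
  6   T   F   T   F   T   T   T   T   T   T   T   T   T   T   T   T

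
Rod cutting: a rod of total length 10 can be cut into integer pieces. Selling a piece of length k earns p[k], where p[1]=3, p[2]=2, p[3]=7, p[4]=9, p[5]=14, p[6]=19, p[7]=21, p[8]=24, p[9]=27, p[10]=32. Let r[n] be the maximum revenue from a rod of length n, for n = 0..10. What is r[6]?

19

   n    0    1    2    3    4    5    6    7    8    9   10
r[n]    0    3    6    9   12   15   19   22   25   28   32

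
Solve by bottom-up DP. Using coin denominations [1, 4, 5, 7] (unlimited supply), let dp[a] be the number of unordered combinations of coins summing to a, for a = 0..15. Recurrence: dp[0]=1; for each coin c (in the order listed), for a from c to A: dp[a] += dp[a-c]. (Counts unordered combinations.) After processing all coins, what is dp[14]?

after  coin     0     1     2     3     4     5     6     7     8     9    10    11    12    13    14    15
          1     1     1     1     1     1     1     1     1     1     1     1     1     1     1     1     1
          4     1     1     1     1     2     2     2     2     3     3     3     3     4     4     4     4
          5     1     1     1     1     2     3     3     3     4     5     6     6     7     8     9    10
          7     1     1     1     1     2     3     3     4     5     6     7     8    10    11    13    15

13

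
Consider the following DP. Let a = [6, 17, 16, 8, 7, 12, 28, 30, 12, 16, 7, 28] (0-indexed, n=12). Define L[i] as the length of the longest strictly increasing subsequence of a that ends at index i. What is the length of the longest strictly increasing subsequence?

   i    0    1    2    3    4    5    6    7    8    9   10   11
a[i]    6   17   16    8    7   12   28   30   12   16    7   28
L[i]    1    2    2    2    2    3    4    5    3    4    2    5

5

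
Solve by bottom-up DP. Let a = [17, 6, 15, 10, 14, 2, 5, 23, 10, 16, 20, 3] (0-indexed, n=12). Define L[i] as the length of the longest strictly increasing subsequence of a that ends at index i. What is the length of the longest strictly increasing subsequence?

   i    0    1    2    3    4    5    6    7    8    9   10   11
a[i]   17    6   15   10   14    2    5   23   10   16   20    3
L[i]    1    1    2    2    3    1    2    4    3    4    5    2

5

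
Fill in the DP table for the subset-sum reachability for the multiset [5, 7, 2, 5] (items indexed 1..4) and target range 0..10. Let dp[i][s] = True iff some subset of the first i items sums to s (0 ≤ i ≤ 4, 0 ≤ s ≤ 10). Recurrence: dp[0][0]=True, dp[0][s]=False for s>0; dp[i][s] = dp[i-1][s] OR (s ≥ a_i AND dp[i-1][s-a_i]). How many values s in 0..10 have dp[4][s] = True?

i\s   0   1   2   3   4   5   6   7   8   9  10
  0   T   F   F   F   F   F   F   F   F   F   F
  1   T   F   F   F   F   T   F   F   F   F   F
  2   T   F   F   F   F   T   F   T   F   F   F
  3   T   F   T   F   F   T   F   T   F   T   F
  4   T   F   T   F   F   T   F   T   F   T   T

6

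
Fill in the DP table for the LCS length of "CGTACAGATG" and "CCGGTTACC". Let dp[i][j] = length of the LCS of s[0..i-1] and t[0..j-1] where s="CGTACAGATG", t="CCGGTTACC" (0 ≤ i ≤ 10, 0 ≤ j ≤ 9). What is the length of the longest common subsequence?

5

   ''  C  C  G  G  T  T  A  C  C
''  0  0  0  0  0  0  0  0  0  0
 C  0  1  1  1  1  1  1  1  1  1
 G  0  1  1  2  2  2  2  2  2  2
 T  0  1  1  2  2  3  3  3  3  3
 A  0  1  1  2  2  3  3  4  4  4
 C  0  1  2  2  2  3  3  4  5  5
 A  0  1  2  2  2  3  3  4  5  5
 G  0  1  2  3  3  3  3  4  5  5
 A  0  1  2  3  3  3  3  4  5  5
 T  0  1  2  3  3  4  4  4  5  5
 G  0  1  2  3  4  4  4  4  5  5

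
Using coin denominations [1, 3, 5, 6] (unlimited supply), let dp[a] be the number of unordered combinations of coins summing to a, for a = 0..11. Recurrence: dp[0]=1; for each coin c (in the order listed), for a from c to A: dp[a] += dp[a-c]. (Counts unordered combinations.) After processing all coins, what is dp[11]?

11

after  coin     0     1     2     3     4     5     6     7     8     9    10    11
          1     1     1     1     1     1     1     1     1     1     1     1     1
          3     1     1     1     2     2     2     3     3     3     4     4     4
          5     1     1     1     2     2     3     4     4     5     6     7     8
          6     1     1     1     2     2     3     5     5     6     8     9    11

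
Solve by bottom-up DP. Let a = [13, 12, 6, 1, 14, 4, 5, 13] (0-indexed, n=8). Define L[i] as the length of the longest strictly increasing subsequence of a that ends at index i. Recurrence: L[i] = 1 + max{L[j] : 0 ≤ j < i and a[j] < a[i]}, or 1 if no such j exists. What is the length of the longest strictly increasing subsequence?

   i    0    1    2    3    4    5    6    7
a[i]   13   12    6    1   14    4    5   13
L[i]    1    1    1    1    2    2    3    4

4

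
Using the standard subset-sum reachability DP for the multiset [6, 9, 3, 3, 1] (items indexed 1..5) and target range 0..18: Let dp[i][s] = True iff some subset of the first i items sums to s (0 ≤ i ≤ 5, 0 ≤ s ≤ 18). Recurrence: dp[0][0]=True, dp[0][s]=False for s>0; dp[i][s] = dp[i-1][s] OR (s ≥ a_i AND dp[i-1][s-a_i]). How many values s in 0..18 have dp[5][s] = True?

i\s   0   1   2   3   4   5   6   7   8   9  10  11  12  13  14  15  16  17  18
  0   T   F   F   F   F   F   F   F   F   F   F   F   F   F   F   F   F   F   F
  1   T   F   F   F   F   F   T   F   F   F   F   F   F   F   F   F   F   F   F
  2   T   F   F   F   F   F   T   F   F   T   F   F   F   F   F   T   F   F   F
  3   T   F   F   T   F   F   T   F   F   T   F   F   T   F   F   T   F   F   T
  4   T   F   F   T   F   F   T   F   F   T   F   F   T   F   F   T   F   F   T
  5   T   T   F   T   T   F   T   T   F   T   T   F   T   T   F   T   T   F   T

13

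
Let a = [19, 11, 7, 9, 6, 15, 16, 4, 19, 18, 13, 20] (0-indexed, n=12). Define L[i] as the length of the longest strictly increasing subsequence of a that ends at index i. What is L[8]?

5

   i    0    1    2    3    4    5    6    7    8    9   10   11
a[i]   19   11    7    9    6   15   16    4   19   18   13   20
L[i]    1    1    1    2    1    3    4    1    5    5    3    6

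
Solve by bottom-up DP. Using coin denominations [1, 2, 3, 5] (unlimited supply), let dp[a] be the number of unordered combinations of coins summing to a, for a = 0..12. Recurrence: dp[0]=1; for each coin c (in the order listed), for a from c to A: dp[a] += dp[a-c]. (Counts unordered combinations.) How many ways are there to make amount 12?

after  coin     0     1     2     3     4     5     6     7     8     9    10    11    12
          1     1     1     1     1     1     1     1     1     1     1     1     1     1
          2     1     1     2     2     3     3     4     4     5     5     6     6     7
          3     1     1     2     3     4     5     7     8    10    12    14    16    19
          5     1     1     2     3     4     6     8    10    13    16    20    24    29

29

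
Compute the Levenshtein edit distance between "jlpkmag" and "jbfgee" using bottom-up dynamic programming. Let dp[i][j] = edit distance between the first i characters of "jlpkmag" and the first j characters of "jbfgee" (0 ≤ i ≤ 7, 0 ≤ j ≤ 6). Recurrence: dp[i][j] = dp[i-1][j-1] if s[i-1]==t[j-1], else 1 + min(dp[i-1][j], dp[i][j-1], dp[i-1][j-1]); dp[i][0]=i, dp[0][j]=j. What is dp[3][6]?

5

   ''  j  b  f  g  e  e
''  0  1  2  3  4  5  6
 j  1  0  1  2  3  4  5
 l  2  1  1  2  3  4  5
 p  3  2  2  2  3  4  5
 k  4  3  3  3  3  4  5
 m  5  4  4  4  4  4  5
 a  6  5  5  5  5  5  5
 g  7  6  6  6  5  6  6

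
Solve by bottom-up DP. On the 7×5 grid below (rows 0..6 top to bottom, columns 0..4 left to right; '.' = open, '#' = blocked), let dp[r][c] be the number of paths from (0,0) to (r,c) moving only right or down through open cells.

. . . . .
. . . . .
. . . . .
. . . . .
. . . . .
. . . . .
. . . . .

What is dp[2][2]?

6

r\c   0   1   2   3   4
  0   1   1   1   1   1
  1   1   2   3   4   5
  2   1   3   6  10  15
  3   1   4  10  20  35
  4   1   5  15  35  70
  5   1   6  21  56 126
  6   1   7  28  84 210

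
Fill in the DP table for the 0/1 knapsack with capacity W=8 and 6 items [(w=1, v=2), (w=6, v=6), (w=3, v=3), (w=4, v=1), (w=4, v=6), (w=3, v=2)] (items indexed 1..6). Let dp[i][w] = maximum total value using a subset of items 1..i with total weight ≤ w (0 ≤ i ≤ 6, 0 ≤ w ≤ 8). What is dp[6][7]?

9

i\w   0   1   2   3   4   5   6   7   8
  0   0   0   0   0   0   0   0   0   0
  1   0   2   2   2   2   2   2   2   2
  2   0   2   2   2   2   2   6   8   8
  3   0   2   2   3   5   5   6   8   8
  4   0   2   2   3   5   5   6   8   8
  5   0   2   2   3   6   8   8   9  11
  6   0   2   2   3   6   8   8   9  11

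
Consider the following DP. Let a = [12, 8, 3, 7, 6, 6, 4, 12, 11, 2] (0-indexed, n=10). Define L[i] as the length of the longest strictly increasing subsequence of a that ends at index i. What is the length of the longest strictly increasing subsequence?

   i    0    1    2    3    4    5    6    7    8    9
a[i]   12    8    3    7    6    6    4   12   11    2
L[i]    1    1    1    2    2    2    2    3    3    1

3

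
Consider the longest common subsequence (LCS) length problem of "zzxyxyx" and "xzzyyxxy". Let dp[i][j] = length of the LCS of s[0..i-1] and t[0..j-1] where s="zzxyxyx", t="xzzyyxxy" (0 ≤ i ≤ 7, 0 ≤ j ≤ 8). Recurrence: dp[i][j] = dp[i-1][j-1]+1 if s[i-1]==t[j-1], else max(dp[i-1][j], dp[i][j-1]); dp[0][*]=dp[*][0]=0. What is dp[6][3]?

2

   ''  x  z  z  y  y  x  x  y
''  0  0  0  0  0  0  0  0  0
 z  0  0  1  1  1  1  1  1  1
 z  0  0  1  2  2  2  2  2  2
 x  0  1  1  2  2  2  3  3  3
 y  0  1  1  2  3  3  3  3  4
 x  0  1  1  2  3  3  4  4  4
 y  0  1  1  2  3  4  4  4  5
 x  0  1  1  2  3  4  5  5  5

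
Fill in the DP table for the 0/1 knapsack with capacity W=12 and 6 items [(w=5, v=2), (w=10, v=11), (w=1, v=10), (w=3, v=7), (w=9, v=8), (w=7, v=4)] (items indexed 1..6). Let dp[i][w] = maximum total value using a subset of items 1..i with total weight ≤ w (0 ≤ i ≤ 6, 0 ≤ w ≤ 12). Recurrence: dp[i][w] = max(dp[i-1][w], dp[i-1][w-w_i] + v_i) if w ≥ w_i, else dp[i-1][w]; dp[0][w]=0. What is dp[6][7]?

17

i\w   0   1   2   3   4   5   6   7   8   9  10  11  12
  0   0   0   0   0   0   0   0   0   0   0   0   0   0
  1   0   0   0   0   0   2   2   2   2   2   2   2   2
  2   0   0   0   0   0   2   2   2   2   2  11  11  11
  3   0  10  10  10  10  10  12  12  12  12  12  21  21
  4   0  10  10  10  17  17  17  17  17  19  19  21  21
  5   0  10  10  10  17  17  17  17  17  19  19  21  21
  6   0  10  10  10  17  17  17  17  17  19  19  21  21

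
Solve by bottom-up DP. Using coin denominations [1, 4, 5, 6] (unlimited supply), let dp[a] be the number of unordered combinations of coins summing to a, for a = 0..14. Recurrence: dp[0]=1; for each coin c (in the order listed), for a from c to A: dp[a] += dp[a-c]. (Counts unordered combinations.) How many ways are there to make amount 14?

14

after  coin     0     1     2     3     4     5     6     7     8     9    10    11    12    13    14
          1     1     1     1     1     1     1     1     1     1     1     1     1     1     1     1
          4     1     1     1     1     2     2     2     2     3     3     3     3     4     4     4
          5     1     1     1     1     2     3     3     3     4     5     6     6     7     8     9
          6     1     1     1     1     2     3     4     4     5     6     8     9    11    12    14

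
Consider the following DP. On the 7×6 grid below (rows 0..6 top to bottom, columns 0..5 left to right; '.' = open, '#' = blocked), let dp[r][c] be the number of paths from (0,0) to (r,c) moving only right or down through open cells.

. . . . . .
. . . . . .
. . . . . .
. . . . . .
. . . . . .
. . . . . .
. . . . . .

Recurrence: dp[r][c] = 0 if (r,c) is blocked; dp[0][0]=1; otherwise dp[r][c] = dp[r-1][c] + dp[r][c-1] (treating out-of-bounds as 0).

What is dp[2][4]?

15

r\c   0   1   2   3   4   5
  0   1   1   1   1   1   1
  1   1   2   3   4   5   6
  2   1   3   6  10  15  21
  3   1   4  10  20  35  56
  4   1   5  15  35  70 126
  5   1   6  21  56 126 252
  6   1   7  28  84 210 462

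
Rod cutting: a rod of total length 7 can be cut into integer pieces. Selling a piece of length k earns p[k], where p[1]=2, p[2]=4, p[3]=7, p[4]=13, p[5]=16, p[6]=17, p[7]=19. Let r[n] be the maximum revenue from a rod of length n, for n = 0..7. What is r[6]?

18

   n    0    1    2    3    4    5    6    7
r[n]    0    2    4    7   13   16   18   20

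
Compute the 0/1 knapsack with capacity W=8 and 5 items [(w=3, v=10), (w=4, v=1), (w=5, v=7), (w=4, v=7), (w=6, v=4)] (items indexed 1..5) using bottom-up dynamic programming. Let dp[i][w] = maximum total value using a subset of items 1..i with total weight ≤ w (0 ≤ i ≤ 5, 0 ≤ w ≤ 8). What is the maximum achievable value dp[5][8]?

17

i\w   0   1   2   3   4   5   6   7   8
  0   0   0   0   0   0   0   0   0   0
  1   0   0   0  10  10  10  10  10  10
  2   0   0   0  10  10  10  10  11  11
  3   0   0   0  10  10  10  10  11  17
  4   0   0   0  10  10  10  10  17  17
  5   0   0   0  10  10  10  10  17  17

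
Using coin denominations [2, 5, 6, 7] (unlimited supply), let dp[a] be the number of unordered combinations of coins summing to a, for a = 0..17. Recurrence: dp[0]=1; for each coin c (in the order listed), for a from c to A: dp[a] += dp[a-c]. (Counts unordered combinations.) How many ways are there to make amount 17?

after  coin     0     1     2     3     4     5     6     7     8     9    10    11    12    13    14    15    16    17
          2     1     0     1     0     1     0     1     0     1     0     1     0     1     0     1     0     1     0
          5     1     0     1     0     1     1     1     1     1     1     2     1     2     1     2     2     2     2
          6     1     0     1     0     1     1     2     1     2     1     3     2     4     2     4     3     5     4
          7     1     0     1     0     1     1     2     2     2     2     3     3     5     4     6     5     7     7

7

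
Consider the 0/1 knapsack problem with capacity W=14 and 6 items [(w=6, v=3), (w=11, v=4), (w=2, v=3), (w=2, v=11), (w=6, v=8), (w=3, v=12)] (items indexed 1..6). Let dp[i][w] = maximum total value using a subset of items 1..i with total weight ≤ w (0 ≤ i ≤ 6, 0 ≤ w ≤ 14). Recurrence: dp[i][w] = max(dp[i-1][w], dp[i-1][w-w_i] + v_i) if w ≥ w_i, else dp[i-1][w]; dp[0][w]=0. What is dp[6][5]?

23

i\w   0   1   2   3   4   5   6   7   8   9  10  11  12  13  14
  0   0   0   0   0   0   0   0   0   0   0   0   0   0   0   0
  1   0   0   0   0   0   0   3   3   3   3   3   3   3   3   3
  2   0   0   0   0   0   0   3   3   3   3   3   4   4   4   4
  3   0   0   3   3   3   3   3   3   6   6   6   6   6   7   7
  4   0   0  11  11  14  14  14  14  14  14  17  17  17  17  17
  5   0   0  11  11  14  14  14  14  19  19  22  22  22  22  22
  6   0   0  11  12  14  23  23  26  26  26  26  31  31  34  34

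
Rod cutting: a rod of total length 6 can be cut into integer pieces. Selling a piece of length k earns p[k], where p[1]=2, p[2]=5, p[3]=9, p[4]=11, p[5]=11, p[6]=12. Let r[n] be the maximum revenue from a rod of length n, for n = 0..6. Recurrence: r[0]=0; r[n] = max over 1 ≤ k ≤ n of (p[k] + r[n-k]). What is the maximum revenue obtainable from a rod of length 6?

18

   n    0    1    2    3    4    5    6
r[n]    0    2    5    9   11   14   18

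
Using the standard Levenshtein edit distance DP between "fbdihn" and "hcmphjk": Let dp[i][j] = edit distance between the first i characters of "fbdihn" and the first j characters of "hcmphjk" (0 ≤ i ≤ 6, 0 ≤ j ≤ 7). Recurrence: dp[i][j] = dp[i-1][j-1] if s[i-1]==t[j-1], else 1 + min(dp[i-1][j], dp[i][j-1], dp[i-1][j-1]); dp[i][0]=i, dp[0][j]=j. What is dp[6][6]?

5

   ''  h  c  m  p  h  j  k
''  0  1  2  3  4  5  6  7
 f  1  1  2  3  4  5  6  7
 b  2  2  2  3  4  5  6  7
 d  3  3  3  3  4  5  6  7
 i  4  4  4  4  4  5  6  7
 h  5  4  5  5  5  4  5  6
 n  6  5  5  6  6  5  5  6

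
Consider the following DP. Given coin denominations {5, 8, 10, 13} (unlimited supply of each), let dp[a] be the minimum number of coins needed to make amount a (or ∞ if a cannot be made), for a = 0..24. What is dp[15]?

 a  0  1  2  3  4  5  6  7  8  9 10 11 12 13 14 15 16 17 18 19 20 21 22 23 24
dp  0  -  -  -  -  1  -  -  1  -  1  -  -  1  -  2  2  -  2  -  2  2  -  2  3
(- denotes ∞ / unreachable)

2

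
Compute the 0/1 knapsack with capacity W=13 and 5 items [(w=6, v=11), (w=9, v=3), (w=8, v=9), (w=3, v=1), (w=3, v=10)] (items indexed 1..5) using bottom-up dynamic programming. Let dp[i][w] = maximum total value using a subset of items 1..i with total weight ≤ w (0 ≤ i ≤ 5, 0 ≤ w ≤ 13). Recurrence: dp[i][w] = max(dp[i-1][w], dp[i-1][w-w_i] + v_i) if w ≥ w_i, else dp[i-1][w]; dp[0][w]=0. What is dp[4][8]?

i\w   0   1   2   3   4   5   6   7   8   9  10  11  12  13
  0   0   0   0   0   0   0   0   0   0   0   0   0   0   0
  1   0   0   0   0   0   0  11  11  11  11  11  11  11  11
  2   0   0   0   0   0   0  11  11  11  11  11  11  11  11
  3   0   0   0   0   0   0  11  11  11  11  11  11  11  11
  4   0   0   0   1   1   1  11  11  11  12  12  12  12  12
  5   0   0   0  10  10  10  11  11  11  21  21  21  22  22

11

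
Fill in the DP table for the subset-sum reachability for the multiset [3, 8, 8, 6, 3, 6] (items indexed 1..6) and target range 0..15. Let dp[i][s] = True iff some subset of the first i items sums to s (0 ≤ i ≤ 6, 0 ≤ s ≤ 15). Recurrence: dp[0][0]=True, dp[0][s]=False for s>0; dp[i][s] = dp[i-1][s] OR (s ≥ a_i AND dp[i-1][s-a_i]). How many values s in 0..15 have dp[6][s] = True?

9

i\s   0   1   2   3   4   5   6   7   8   9  10  11  12  13  14  15
  0   T   F   F   F   F   F   F   F   F   F   F   F   F   F   F   F
  1   T   F   F   T   F   F   F   F   F   F   F   F   F   F   F   F
  2   T   F   F   T   F   F   F   F   T   F   F   T   F   F   F   F
  3   T   F   F   T   F   F   F   F   T   F   F   T   F   F   F   F
  4   T   F   F   T   F   F   T   F   T   T   F   T   F   F   T   F
  5   T   F   F   T   F   F   T   F   T   T   F   T   T   F   T   F
  6   T   F   F   T   F   F   T   F   T   T   F   T   T   F   T   T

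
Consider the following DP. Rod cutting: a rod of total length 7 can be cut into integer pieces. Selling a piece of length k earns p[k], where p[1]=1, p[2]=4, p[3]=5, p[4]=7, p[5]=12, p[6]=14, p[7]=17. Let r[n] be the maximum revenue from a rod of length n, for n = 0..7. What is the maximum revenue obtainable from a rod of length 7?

17

   n    0    1    2    3    4    5    6    7
r[n]    0    1    4    5    8   12   14   17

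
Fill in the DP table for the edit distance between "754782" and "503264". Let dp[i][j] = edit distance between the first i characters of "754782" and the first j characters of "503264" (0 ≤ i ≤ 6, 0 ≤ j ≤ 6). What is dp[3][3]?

3

   ''  5  0  3  2  6  4
''  0  1  2  3  4  5  6
 7  1  1  2  3  4  5  6
 5  2  1  2  3  4  5  6
 4  3  2  2  3  4  5  5
 7  4  3  3  3  4  5  6
 8  5  4  4  4  4  5  6
 2  6  5  5  5  4  5  6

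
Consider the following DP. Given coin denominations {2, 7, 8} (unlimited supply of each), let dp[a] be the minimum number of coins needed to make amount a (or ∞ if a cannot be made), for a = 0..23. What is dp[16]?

2

 a  0  1  2  3  4  5  6  7  8  9 10 11 12 13 14 15 16 17 18 19 20 21 22 23
dp  0  -  1  -  2  -  3  1  1  2  2  3  3  4  2  2  2  3  3  4  4  3  3  3
(- denotes ∞ / unreachable)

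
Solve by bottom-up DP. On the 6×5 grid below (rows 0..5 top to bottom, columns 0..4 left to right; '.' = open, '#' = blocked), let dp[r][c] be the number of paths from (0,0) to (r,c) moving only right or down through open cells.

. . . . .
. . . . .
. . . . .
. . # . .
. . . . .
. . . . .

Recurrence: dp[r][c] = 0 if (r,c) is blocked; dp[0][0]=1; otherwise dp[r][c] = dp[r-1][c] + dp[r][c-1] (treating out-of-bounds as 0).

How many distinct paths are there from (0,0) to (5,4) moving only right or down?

66

r\c   0   1   2   3   4
  0   1   1   1   1   1
  1   1   2   3   4   5
  2   1   3   6  10  15
  3   1   4   0  10  25
  4   1   5   5  15  40
  5   1   6  11  26  66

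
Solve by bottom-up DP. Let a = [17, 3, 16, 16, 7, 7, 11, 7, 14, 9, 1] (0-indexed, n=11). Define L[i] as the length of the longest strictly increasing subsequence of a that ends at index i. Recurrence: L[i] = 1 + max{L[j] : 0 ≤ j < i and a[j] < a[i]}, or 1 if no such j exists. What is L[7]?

   i    0    1    2    3    4    5    6    7    8    9   10
a[i]   17    3   16   16    7    7   11    7   14    9    1
L[i]    1    1    2    2    2    2    3    2    4    3    1

2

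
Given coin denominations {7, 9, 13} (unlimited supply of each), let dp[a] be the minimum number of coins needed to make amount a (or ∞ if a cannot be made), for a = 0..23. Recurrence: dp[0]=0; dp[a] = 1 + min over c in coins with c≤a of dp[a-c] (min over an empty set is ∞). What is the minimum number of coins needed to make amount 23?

 a  0  1  2  3  4  5  6  7  8  9 10 11 12 13 14 15 16 17 18 19 20 21 22 23
dp  0  -  -  -  -  -  -  1  -  1  -  -  -  1  2  -  2  -  2  -  2  3  2  3
(- denotes ∞ / unreachable)

3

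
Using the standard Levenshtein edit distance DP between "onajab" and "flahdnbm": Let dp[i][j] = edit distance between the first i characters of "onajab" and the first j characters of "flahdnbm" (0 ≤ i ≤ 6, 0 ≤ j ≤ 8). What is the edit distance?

6

   ''  f  l  a  h  d  n  b  m
''  0  1  2  3  4  5  6  7  8
 o  1  1  2  3  4  5  6  7  8
 n  2  2  2  3  4  5  5  6  7
 a  3  3  3  2  3  4  5  6  7
 j  4  4  4  3  3  4  5  6  7
 a  5  5  5  4  4  4  5  6  7
 b  6  6  6  5  5  5  5  5  6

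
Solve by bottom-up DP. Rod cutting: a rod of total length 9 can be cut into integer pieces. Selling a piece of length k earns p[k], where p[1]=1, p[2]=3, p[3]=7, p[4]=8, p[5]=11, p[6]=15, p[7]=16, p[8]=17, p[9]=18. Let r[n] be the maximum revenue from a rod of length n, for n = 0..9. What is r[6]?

   n    0    1    2    3    4    5    6    7    8    9
r[n]    0    1    3    7    8   11   15   16   18   22

15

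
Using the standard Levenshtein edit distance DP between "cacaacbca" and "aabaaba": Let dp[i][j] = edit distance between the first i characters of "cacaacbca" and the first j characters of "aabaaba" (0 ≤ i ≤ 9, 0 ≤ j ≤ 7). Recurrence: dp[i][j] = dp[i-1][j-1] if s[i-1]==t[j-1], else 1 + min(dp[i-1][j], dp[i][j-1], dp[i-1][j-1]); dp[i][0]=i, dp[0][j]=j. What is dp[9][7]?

4

   ''  a  a  b  a  a  b  a
''  0  1  2  3  4  5  6  7
 c  1  1  2  3  4  5  6  7
 a  2  1  1  2  3  4  5  6
 c  3  2  2  2  3  4  5  6
 a  4  3  2  3  2  3  4  5
 a  5  4  3  3  3  2  3  4
 c  6  5  4  4  4  3  3  4
 b  7  6  5  4  5  4  3  4
 c  8  7  6  5  5  5  4  4
 a  9  8  7  6  5  5  5  4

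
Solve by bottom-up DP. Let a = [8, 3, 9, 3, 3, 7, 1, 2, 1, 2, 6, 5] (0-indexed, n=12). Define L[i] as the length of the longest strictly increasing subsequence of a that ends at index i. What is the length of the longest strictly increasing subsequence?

   i    0    1    2    3    4    5    6    7    8    9   10   11
a[i]    8    3    9    3    3    7    1    2    1    2    6    5
L[i]    1    1    2    1    1    2    1    2    1    2    3    3

3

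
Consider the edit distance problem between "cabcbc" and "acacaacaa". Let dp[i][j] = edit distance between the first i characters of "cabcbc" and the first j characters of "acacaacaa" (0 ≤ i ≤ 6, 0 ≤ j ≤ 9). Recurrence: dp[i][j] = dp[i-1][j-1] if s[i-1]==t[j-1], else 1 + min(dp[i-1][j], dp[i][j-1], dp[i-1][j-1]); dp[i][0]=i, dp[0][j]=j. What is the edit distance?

6

   ''  a  c  a  c  a  a  c  a  a
''  0  1  2  3  4  5  6  7  8  9
 c  1  1  1  2  3  4  5  6  7  8
 a  2  1  2  1  2  3  4  5  6  7
 b  3  2  2  2  2  3  4  5  6  7
 c  4  3  2  3  2  3  4  4  5  6
 b  5  4  3  3  3  3  4  5  5  6
 c  6  5  4  4  3  4  4  4  5  6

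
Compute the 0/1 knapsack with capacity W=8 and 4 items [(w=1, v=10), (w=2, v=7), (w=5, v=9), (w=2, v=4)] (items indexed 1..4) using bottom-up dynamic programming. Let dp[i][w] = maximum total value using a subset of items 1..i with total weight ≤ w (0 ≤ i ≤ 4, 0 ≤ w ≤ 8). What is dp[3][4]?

i\w   0   1   2   3   4   5   6   7   8
  0   0   0   0   0   0   0   0   0   0
  1   0  10  10  10  10  10  10  10  10
  2   0  10  10  17  17  17  17  17  17
  3   0  10  10  17  17  17  19  19  26
  4   0  10  10  17  17  21  21  21  26

17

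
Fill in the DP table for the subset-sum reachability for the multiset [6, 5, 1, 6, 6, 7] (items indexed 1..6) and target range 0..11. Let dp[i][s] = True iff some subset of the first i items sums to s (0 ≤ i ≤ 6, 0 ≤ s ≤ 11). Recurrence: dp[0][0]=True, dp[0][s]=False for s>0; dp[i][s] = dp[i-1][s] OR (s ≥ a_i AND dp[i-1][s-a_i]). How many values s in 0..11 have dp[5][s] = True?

6

i\s   0   1   2   3   4   5   6   7   8   9  10  11
  0   T   F   F   F   F   F   F   F   F   F   F   F
  1   T   F   F   F   F   F   T   F   F   F   F   F
  2   T   F   F   F   F   T   T   F   F   F   F   T
  3   T   T   F   F   F   T   T   T   F   F   F   T
  4   T   T   F   F   F   T   T   T   F   F   F   T
  5   T   T   F   F   F   T   T   T   F   F   F   T
  6   T   T   F   F   F   T   T   T   T   F   F   T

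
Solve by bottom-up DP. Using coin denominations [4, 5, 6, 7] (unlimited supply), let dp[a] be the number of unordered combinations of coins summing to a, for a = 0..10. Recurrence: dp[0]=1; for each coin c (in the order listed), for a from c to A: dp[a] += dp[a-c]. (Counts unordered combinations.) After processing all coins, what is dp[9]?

after  coin     0     1     2     3     4     5     6     7     8     9    10
          4     1     0     0     0     1     0     0     0     1     0     0
          5     1     0     0     0     1     1     0     0     1     1     1
          6     1     0     0     0     1     1     1     0     1     1     2
          7     1     0     0     0     1     1     1     1     1     1     2

1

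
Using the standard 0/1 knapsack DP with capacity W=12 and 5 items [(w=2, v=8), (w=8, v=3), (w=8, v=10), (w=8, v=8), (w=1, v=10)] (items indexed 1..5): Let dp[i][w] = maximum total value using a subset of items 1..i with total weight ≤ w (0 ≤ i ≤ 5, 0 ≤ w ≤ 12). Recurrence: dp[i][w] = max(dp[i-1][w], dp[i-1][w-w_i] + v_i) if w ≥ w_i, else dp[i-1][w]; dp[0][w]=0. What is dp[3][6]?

i\w   0   1   2   3   4   5   6   7   8   9  10  11  12
  0   0   0   0   0   0   0   0   0   0   0   0   0   0
  1   0   0   8   8   8   8   8   8   8   8   8   8   8
  2   0   0   8   8   8   8   8   8   8   8  11  11  11
  3   0   0   8   8   8   8   8   8  10  10  18  18  18
  4   0   0   8   8   8   8   8   8  10  10  18  18  18
  5   0  10  10  18  18  18  18  18  18  20  20  28  28

8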